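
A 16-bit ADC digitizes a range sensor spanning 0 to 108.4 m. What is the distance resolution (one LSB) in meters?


res = range / 2^n = 108.4/2^16 = 108.4/65536 = 0.0017

0.0017 m


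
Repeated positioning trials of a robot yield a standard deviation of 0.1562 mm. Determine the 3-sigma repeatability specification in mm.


repeatability = 3*sigma = 3*0.1562 = 0.4686

0.4686 mm


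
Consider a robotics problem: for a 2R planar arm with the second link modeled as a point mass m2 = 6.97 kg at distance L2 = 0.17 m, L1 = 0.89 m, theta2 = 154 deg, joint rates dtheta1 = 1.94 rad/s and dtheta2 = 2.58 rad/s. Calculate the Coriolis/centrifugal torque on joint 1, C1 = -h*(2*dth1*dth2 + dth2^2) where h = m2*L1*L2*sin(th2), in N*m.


h = m2*L1*L2*sin(th2) = 6.97*0.89*0.17*sin(154 deg) = 0.462289
C1 = -h*(2*1.94*2.58 + 2.58^2) = -0.462289*16.6668 = -7.7049

-7.7049 N*m


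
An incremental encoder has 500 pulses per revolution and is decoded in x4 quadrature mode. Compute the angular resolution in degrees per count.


resolution = 360 / (PPR * 4) = 360 / 2000 = 0.1800

0.1800 degrees


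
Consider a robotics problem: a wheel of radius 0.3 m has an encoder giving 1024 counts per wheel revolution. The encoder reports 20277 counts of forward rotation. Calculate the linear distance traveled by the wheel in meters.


revs = 20277/1024 = 19.801758
d = revs * 2*pi*r = 19.801758 * 2*pi*0.3 = 37.3254

37.3254 m


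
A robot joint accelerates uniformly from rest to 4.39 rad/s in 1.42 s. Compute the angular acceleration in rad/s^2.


alpha = delta_omega / t = 4.39 / 1.42 = 3.0915

3.0915 rad/s^2


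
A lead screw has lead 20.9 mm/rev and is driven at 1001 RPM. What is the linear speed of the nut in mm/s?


v = lead * (RPM/60) = 20.9*1001/60 = 348.6817

348.6817 mm/s


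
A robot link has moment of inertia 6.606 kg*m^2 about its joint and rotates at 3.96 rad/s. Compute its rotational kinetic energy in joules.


KE = (1/2)*I*omega^2 = 0.5*6.606*3.96^2 = 51.7963

51.7963 J


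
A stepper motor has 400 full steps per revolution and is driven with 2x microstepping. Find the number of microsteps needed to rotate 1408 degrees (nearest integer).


step_size = 360/(400*2) = 360/800 = 0.450000 deg
n = 1408/(360/800) = 1408*800/360 = 3128.8889 -> 3129

3129 steps


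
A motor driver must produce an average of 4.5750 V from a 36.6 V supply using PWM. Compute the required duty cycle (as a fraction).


D = V_avg/V_supply = 4.5750/36.6 = 0.1250

0.1250


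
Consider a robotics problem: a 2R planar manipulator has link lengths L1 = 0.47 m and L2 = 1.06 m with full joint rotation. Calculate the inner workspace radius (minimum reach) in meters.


r_min = |L1 - L2| = |0.47 - 1.06| = 0.5900

0.5900 m


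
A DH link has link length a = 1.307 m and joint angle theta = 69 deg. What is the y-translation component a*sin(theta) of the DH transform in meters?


a*sin(theta) = 1.307*sin(69 deg) = 1.2202

1.2202 m


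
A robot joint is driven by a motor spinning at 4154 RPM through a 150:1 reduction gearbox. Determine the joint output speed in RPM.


omega_joint = omega_motor / N = 4154 / 150 = 27.6933

27.6933 RPM


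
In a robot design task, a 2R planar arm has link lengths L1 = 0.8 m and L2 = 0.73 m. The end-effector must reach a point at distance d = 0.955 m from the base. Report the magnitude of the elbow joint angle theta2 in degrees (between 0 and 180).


cos(th2) = (d^2 - L1^2 - L2^2)/(2*L1*L2) = (0.955^2 - 0.8^2 - 0.73^2)/(2*0.8*0.73) = -0.22335188
th2 = acos(-0.22335188) = 102.9060 deg

102.9060 degrees


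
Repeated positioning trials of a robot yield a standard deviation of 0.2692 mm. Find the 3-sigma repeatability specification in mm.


repeatability = 3*sigma = 3*0.2692 = 0.8076

0.8076 mm


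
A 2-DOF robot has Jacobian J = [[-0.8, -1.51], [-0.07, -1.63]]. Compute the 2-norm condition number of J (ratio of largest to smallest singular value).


JJ^T eigenvalues: trace(JJ^T) = 5.5819, det(JJ^T) = det(J)^2 = 1.43592289
s_max^2 = (5.5819 + sqrt(25.41391605))/2 = 5.31156084
s_min^2 = (5.5819 - sqrt(25.41391605))/2 = 0.27033916
kappa = s_max/s_min = sqrt(5.31156084/0.27033916) = 4.4326

4.4326


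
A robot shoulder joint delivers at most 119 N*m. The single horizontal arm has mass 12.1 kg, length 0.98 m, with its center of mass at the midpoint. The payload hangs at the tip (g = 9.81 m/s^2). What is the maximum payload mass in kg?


tau_arm = m_arm*g*(L/2) = 12.1*9.81*0.98/2 = 58.1635 N*m
tau_payload = tau_max - tau_arm = 119 - 58.1635 = 60.8365
m_payload = tau_payload / (g*L) = 60.8365 / (9.81*0.98) = 6.3280

6.3280 kg


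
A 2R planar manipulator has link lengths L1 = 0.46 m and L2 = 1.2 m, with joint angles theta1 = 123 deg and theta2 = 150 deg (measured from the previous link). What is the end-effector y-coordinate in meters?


y = L1*sin(th1) + L2*sin(th1+th2) = 0.46*sin(123 deg) + 1.2*sin(273 deg) = -0.8126

-0.8126 m


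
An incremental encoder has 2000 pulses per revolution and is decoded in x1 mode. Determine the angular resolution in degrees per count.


resolution = 360 / (PPR * 1) = 360 / 2000 = 0.1800

0.1800 degrees


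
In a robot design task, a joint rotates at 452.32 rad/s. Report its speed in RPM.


RPM = 452.32 * 60/(2*pi) = 4319.3378

4319.3378 RPM


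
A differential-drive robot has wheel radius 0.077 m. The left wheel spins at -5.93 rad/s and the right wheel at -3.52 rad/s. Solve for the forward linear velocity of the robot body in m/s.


v = r*(wR + wL)/2 = 0.077*(-3.52 + -5.93)/2 = -0.3638

-0.3638 m/s


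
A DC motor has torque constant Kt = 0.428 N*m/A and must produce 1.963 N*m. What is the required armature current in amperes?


I = tau / Kt = 1.963/0.428 = 4.5864

4.5864 A


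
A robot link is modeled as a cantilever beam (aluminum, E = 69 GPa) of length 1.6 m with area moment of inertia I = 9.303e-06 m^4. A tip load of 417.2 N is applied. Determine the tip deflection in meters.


delta = F*L^3/(3*E*I) = 417.2*1.6^3/(3*6.900e+10*9.303e-06)
      = 1708.8512/1925721 = 8.8738e-04

8.8738e-04 m


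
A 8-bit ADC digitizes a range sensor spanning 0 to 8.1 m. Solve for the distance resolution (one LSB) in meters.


res = range / 2^n = 8.1/2^8 = 8.1/256 = 0.0316

0.0316 m


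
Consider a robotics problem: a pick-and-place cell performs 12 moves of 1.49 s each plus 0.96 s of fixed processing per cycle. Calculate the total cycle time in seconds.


T = 12*1.49 + 0.96 = 18.8400

18.8400 s


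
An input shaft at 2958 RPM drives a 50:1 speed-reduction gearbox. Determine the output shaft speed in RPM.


omega_out = omega_in / N = 2958 / 50 = 59.1600

59.1600 RPM


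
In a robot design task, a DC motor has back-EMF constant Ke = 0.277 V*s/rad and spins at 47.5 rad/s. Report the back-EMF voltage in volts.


V_emf = Ke * omega = 0.277*47.5 = 13.1575

13.1575 V


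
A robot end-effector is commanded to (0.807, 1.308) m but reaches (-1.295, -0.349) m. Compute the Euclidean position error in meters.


dx = -1.295 - (0.807) = -2.1020, dy = -0.349 - (1.308) = -1.6570
err = sqrt(4.418404 + 2.745649) = 2.6766

2.6766 m


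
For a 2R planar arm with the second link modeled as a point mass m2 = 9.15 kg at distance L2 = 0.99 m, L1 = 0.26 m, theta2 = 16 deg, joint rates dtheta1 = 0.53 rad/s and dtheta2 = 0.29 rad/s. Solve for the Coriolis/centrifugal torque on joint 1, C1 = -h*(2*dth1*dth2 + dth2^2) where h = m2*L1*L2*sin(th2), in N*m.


h = m2*L1*L2*sin(th2) = 9.15*0.26*0.99*sin(16 deg) = 0.649184
C1 = -h*(2*0.53*0.29 + 0.29^2) = -0.649184*0.3915 = -0.2542

-0.2542 N*m


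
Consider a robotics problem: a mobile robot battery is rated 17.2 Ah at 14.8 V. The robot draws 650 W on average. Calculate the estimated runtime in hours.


E = 17.2*14.8 = 254.5600 Wh
t = E/P = 254.5600/650 = 0.3916

0.3916 hours


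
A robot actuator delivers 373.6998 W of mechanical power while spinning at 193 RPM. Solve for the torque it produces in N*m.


omega = 193 * 2*pi/60 = 20.210913 rad/s
tau = P / omega = 373.6998 / 20.210913 = 18.4900

18.4900 N*m


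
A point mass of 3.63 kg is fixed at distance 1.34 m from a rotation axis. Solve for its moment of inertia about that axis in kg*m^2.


I = m*r^2 = 3.63*1.34^2 = 6.5180

6.5180 kg*m^2


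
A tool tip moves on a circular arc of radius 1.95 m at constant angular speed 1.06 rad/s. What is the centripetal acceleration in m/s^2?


a_c = omega^2 * r = 1.06^2 * 1.95 = 2.1910

2.1910 m/s^2


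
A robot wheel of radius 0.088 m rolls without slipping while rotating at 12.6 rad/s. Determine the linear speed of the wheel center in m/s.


v = omega * r = 12.6 * 0.088 = 1.1088

1.1088 m/s


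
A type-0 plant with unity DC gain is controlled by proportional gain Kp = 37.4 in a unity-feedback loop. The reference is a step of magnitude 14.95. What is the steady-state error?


e_ss = R/(1 + Kp) = 14.95/(1 + 37.4) = 14.95/38.4000 = 0.3893

0.3893


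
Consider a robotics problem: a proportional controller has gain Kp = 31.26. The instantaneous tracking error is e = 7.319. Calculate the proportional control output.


u_P = Kp * e = 31.26 * 7.319 = 228.7919

228.7919


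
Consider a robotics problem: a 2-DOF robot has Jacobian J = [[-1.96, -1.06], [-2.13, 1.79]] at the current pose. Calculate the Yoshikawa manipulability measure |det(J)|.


det(J) = -1.96*1.79 - (-1.06)*(-2.13) = -5.7662
|det(J)| = 5.7662

5.7662


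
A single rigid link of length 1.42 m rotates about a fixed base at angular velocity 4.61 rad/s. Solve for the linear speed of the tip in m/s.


v = L*omega = 1.42 * 4.61 = 6.5462

6.5462 m/s


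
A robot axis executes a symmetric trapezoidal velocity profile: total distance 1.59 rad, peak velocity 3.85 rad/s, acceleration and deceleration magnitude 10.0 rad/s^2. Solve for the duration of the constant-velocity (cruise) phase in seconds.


t_acc = v/a = 0.385000 s, d_acc = v^2/(2a) = 0.741125 rad each
d_cruise = 1.59 - 2*0.741125 = 0.107750 rad
t_cruise = d_cruise/v = 0.107750/3.85 = 0.0280

0.0280 s


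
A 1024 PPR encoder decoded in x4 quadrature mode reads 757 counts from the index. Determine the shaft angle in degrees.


angle = counts * 360 / (PPR*4) = 757 * 360 / 4096 = 66.5332

66.5332 degrees


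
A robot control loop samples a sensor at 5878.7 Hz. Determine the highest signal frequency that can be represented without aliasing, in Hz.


f_max = f_s/2 = 5878.7/2 = 2939.3500

2939.3500 Hz


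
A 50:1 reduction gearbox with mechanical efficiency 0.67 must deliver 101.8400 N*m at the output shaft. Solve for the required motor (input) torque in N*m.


tau_in = tau_out / (N * eta) = 101.8400 / (50 * 0.67) = 3.0400

3.0400 N*m


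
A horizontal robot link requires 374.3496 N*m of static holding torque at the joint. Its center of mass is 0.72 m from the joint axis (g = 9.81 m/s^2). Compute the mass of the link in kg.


m = tau / (g*L) = 374.3496 / (9.81 * 0.72) = 53.0000

53.0000 kg


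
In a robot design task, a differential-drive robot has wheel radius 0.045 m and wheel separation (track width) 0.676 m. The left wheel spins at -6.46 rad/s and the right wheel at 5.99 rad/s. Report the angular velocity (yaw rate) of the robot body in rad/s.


omega = r*(wR - wL)/L = 0.045*(5.99 - (-6.46))/0.676 = 0.8288

0.8288 rad/s


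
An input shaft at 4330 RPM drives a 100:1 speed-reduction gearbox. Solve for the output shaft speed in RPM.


omega_out = omega_in / N = 4330 / 100 = 43.3000

43.3000 RPM


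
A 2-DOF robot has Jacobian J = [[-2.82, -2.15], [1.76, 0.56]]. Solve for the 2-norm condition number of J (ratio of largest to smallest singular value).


JJ^T eigenvalues: trace(JJ^T) = 15.9861, det(JJ^T) = det(J)^2 = 4.86114304
s_max^2 = (15.9861 + sqrt(236.11082105))/2 = 15.67599900
s_min^2 = (15.9861 - sqrt(236.11082105))/2 = 0.31010100
kappa = s_max/s_min = sqrt(15.67599900/0.31010100) = 7.1099

7.1099


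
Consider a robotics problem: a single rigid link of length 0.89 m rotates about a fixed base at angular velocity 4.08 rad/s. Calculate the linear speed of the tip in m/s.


v = L*omega = 0.89 * 4.08 = 3.6312

3.6312 m/s


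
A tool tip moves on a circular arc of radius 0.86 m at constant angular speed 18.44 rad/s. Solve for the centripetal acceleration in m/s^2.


a_c = omega^2 * r = 18.44^2 * 0.86 = 292.4289

292.4289 m/s^2


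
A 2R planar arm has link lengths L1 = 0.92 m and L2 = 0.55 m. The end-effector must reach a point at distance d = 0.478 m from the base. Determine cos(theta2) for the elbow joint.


cos(th2) = (d^2 - L1^2 - L2^2)/(2*L1*L2) = (0.478^2 - 0.92^2 - 0.55^2)/(2*0.92*0.55) = -0.9095

-0.9095


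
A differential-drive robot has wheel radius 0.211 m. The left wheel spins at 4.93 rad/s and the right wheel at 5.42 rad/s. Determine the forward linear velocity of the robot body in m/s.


v = r*(wR + wL)/2 = 0.211*(5.42 + 4.93)/2 = 1.0919

1.0919 m/s


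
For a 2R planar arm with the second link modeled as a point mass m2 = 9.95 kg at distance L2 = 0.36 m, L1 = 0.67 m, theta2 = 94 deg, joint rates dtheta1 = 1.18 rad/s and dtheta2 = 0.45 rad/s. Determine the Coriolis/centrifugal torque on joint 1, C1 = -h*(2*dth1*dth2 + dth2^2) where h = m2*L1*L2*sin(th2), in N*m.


h = m2*L1*L2*sin(th2) = 9.95*0.67*0.36*sin(94 deg) = 2.394094
C1 = -h*(2*1.18*0.45 + 0.45^2) = -2.394094*1.2645 = -3.0273

-3.0273 N*m


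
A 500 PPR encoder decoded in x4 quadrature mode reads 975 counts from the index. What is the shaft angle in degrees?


angle = counts * 360 / (PPR*4) = 975 * 360 / 2000 = 175.5000

175.5000 degrees


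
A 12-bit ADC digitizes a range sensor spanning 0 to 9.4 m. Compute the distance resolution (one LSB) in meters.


res = range / 2^n = 9.4/2^12 = 9.4/4096 = 0.0023

0.0023 m


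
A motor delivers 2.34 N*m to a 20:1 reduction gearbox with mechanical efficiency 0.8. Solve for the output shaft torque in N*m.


tau_out = tau_in * N * eta = 2.34 * 20 * 0.8 = 37.4400

37.4400 N*m


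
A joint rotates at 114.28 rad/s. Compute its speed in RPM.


RPM = 114.28 * 60/(2*pi) = 1091.2936

1091.2936 RPM


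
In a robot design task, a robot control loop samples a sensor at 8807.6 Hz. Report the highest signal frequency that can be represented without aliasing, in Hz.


f_max = f_s/2 = 8807.6/2 = 4403.8000

4403.8000 Hz


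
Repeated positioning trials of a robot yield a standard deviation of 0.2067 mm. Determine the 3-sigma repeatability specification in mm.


repeatability = 3*sigma = 3*0.2067 = 0.6201

0.6201 mm


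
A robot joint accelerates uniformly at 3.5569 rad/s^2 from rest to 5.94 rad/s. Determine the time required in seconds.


t = delta_omega / alpha = 5.94 / 3.5569 = 1.6700

1.6700 s


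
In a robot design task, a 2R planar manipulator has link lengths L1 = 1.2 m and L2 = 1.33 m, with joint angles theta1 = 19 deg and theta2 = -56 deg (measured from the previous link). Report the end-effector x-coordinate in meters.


x = L1*cos(th1) + L2*cos(th1+th2) = 1.2*cos(19 deg) + 1.33*cos(-37 deg) = 2.1968

2.1968 m


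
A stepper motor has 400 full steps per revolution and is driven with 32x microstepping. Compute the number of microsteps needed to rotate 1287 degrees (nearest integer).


step_size = 360/(400*32) = 360/12800 = 0.028125 deg
n = 1287/(360/12800) = 1287*12800/360 = 45760

45760 steps


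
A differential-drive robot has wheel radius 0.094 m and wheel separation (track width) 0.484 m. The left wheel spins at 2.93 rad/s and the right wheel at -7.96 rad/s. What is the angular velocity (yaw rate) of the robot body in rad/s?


omega = r*(wR - wL)/L = 0.094*(-7.96 - (2.93))/0.484 = -2.1150

-2.1150 rad/s


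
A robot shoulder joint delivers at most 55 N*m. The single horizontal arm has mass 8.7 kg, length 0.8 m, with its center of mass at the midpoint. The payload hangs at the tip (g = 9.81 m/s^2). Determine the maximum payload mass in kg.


tau_arm = m_arm*g*(L/2) = 8.7*9.81*0.8/2 = 34.1388 N*m
tau_payload = tau_max - tau_arm = 55 - 34.1388 = 20.8612
m_payload = tau_payload / (g*L) = 20.8612 / (9.81*0.8) = 2.6582

2.6582 kg


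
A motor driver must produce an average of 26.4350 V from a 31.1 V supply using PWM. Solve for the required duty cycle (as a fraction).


D = V_avg/V_supply = 26.4350/31.1 = 0.8500

0.8500


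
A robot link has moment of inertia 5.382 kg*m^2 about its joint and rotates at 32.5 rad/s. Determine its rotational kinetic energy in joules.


KE = (1/2)*I*omega^2 = 0.5*5.382*32.5^2 = 2842.3688

2842.3688 J


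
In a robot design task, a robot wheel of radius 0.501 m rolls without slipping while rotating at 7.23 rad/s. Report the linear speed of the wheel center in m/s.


v = omega * r = 7.23 * 0.501 = 3.6222

3.6222 m/s


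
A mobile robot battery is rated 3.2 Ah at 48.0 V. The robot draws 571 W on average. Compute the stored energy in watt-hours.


E = capacity * V = 3.2*48.0 = 153.6000

153.6000 Wh


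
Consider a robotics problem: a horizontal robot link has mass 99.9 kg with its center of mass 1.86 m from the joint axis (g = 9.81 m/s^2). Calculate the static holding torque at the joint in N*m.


tau = m*g*L = 99.9 * 9.81 * 1.86 = 1822.8353

1822.8353 N*m


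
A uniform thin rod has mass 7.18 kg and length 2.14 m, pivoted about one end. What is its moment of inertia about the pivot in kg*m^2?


I = (1/3)*m*L^2 = (1/3)*7.18*2.14^2 = 10.9605

10.9605 kg*m^2


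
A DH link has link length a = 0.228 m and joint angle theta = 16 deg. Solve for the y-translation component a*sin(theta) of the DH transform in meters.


a*sin(theta) = 0.228*sin(16 deg) = 0.0628

0.0628 m


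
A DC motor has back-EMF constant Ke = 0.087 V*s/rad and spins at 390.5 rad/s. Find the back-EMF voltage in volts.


V_emf = Ke * omega = 0.087*390.5 = 33.9735

33.9735 V


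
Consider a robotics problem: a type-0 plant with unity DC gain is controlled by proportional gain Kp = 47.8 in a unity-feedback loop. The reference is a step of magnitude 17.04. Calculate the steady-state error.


e_ss = R/(1 + Kp) = 17.04/(1 + 47.8) = 17.04/48.8000 = 0.3492

0.3492


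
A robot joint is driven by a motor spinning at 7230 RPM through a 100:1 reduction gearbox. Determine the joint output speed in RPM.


omega_joint = omega_motor / N = 7230 / 100 = 72.3000

72.3000 RPM


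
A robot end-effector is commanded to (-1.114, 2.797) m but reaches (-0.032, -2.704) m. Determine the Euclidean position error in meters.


dx = -0.032 - (-1.114) = 1.0820, dy = -2.704 - (2.797) = -5.5010
err = sqrt(1.170724 + 30.261001) = 5.6064

5.6064 m


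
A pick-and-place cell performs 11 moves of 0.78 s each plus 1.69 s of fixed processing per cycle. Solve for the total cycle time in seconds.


T = 11*0.78 + 1.69 = 10.2700

10.2700 s


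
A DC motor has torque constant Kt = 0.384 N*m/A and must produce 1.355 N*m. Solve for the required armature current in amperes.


I = tau / Kt = 1.355/0.384 = 3.5286

3.5286 A


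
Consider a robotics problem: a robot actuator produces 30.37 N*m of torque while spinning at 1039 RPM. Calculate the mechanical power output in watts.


omega = 1039 * 2*pi/60 = 108.803826 rad/s
P = tau * omega = 30.37 * 108.803826 = 3304.3722

3304.3722 W


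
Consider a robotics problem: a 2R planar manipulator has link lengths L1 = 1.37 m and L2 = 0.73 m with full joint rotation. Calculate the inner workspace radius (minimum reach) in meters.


r_min = |L1 - L2| = |1.37 - 0.73| = 0.6400

0.6400 m


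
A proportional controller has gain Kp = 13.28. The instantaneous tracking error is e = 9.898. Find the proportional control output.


u_P = Kp * e = 13.28 * 9.898 = 131.4454

131.4454


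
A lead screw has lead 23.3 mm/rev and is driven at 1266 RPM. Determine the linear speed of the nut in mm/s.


v = lead * (RPM/60) = 23.3*1266/60 = 491.6300

491.6300 mm/s


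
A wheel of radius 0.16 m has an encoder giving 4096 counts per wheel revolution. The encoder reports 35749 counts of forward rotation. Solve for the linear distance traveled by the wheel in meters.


revs = 35749/4096 = 8.727783
d = revs * 2*pi*r = 8.727783 * 2*pi*0.16 = 8.7741

8.7741 m


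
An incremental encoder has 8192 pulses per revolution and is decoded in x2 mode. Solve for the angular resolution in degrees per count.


resolution = 360 / (PPR * 2) = 360 / 16384 = 0.0220

0.0220 degrees


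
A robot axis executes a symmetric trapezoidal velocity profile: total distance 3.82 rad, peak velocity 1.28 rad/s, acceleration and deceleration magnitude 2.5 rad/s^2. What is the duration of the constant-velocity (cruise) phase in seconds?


t_acc = v/a = 0.512000 s, d_acc = v^2/(2a) = 0.327680 rad each
d_cruise = 3.82 - 2*0.327680 = 3.164640 rad
t_cruise = d_cruise/v = 3.164640/1.28 = 2.4724

2.4724 s


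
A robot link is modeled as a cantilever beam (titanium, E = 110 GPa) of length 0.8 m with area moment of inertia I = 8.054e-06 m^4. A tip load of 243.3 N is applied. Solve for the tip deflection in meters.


delta = F*L^3/(3*E*I) = 243.3*0.8^3/(3*1.100e+11*8.054e-06)
      = 124.5696/2657820 = 4.6869e-05

4.6869e-05 m


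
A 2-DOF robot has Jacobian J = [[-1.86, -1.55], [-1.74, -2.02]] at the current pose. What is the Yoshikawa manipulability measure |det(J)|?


det(J) = -1.86*-2.02 - (-1.55)*(-1.74) = 1.0602
|det(J)| = 1.0602

1.0602


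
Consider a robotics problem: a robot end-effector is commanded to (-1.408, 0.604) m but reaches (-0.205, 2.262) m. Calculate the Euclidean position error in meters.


dx = -0.205 - (-1.408) = 1.2030, dy = 2.262 - (0.604) = 1.6580
err = sqrt(1.447209 + 2.748964) = 2.0485

2.0485 m


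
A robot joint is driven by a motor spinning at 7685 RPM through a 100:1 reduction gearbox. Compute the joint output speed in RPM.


omega_joint = omega_motor / N = 7685 / 100 = 76.8500

76.8500 RPM


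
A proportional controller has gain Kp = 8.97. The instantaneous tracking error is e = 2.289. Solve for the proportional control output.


u_P = Kp * e = 8.97 * 2.289 = 20.5323

20.5323


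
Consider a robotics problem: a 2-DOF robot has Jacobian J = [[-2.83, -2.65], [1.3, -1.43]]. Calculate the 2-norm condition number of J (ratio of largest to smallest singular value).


JJ^T eigenvalues: trace(JJ^T) = 18.7663, det(JJ^T) = det(J)^2 = 56.12856561
s_max^2 = (18.7663 + sqrt(127.65975325))/2 = 15.03248078
s_min^2 = (18.7663 - sqrt(127.65975325))/2 = 3.73381922
kappa = s_max/s_min = sqrt(15.03248078/3.73381922) = 2.0065

2.0065


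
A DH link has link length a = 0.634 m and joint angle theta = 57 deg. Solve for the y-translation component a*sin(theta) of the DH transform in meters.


a*sin(theta) = 0.634*sin(57 deg) = 0.5317

0.5317 m


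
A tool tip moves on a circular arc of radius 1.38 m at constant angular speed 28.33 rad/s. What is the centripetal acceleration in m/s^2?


a_c = omega^2 * r = 28.33^2 * 1.38 = 1107.5727

1107.5727 m/s^2


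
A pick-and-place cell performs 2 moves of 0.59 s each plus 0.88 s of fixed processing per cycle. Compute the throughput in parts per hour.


T_cycle = 2*0.59 + 0.88 = 2.0600 s
rate = 3600/T = 1747.5728

1747.5728 parts/hour


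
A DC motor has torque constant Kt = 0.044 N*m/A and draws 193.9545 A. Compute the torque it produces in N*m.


tau = Kt * I = 0.044*193.9545 = 8.5340

8.5340 N*m


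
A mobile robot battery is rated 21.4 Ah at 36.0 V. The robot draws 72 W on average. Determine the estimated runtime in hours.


E = 21.4*36.0 = 770.4000 Wh
t = E/P = 770.4000/72 = 10.7000

10.7000 hours


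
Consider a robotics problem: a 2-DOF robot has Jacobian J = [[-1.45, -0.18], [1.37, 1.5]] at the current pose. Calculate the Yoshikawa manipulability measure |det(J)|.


det(J) = -1.45*1.5 - (-0.18)*(1.37) = -1.9284
|det(J)| = 1.9284

1.9284


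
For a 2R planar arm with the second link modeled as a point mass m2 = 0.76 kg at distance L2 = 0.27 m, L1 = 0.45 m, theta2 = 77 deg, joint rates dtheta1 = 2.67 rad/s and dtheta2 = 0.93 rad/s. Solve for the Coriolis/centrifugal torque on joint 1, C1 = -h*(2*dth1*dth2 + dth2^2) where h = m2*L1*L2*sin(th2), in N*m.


h = m2*L1*L2*sin(th2) = 0.76*0.45*0.27*sin(77 deg) = 0.089973
C1 = -h*(2*2.67*0.93 + 0.93^2) = -0.089973*5.8311 = -0.5246

-0.5246 N*m


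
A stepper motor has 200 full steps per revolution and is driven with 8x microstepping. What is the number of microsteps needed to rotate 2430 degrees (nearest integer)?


step_size = 360/(200*8) = 360/1600 = 0.225000 deg
n = 2430/(360/1600) = 2430*1600/360 = 10800

10800 steps


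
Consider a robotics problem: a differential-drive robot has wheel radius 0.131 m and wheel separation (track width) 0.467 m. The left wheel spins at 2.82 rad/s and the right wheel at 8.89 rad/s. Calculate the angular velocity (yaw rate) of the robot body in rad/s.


omega = r*(wR - wL)/L = 0.131*(8.89 - (2.82))/0.467 = 1.7027

1.7027 rad/s


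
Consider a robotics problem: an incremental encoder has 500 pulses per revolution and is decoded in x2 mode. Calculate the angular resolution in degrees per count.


resolution = 360 / (PPR * 2) = 360 / 1000 = 0.3600

0.3600 degrees


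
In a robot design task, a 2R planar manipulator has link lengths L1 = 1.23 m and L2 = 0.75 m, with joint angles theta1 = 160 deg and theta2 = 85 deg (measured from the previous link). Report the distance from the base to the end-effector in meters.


x = L1*cos(th1) + L2*cos(th1+th2) = -1.472786
y = L1*sin(th1) + L2*sin(th1+th2) = -0.259046
d = sqrt(x^2 + y^2) = sqrt(2.169099 + 0.067105) = 1.4954

1.4954 m


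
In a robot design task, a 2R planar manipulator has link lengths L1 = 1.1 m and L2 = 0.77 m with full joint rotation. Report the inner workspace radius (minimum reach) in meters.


r_min = |L1 - L2| = |1.1 - 0.77| = 0.3300

0.3300 m


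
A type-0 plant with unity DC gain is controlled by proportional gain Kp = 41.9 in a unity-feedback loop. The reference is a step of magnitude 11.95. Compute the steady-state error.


e_ss = R/(1 + Kp) = 11.95/(1 + 41.9) = 11.95/42.9000 = 0.2786

0.2786


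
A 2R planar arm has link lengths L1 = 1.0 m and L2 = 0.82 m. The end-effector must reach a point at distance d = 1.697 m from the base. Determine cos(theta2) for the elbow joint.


cos(th2) = (d^2 - L1^2 - L2^2)/(2*L1*L2) = (1.697^2 - 1.0^2 - 0.82^2)/(2*1.0*0.82) = 0.7362

0.7362


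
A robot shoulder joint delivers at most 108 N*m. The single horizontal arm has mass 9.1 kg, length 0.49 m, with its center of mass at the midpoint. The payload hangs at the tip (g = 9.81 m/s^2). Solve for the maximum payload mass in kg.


tau_arm = m_arm*g*(L/2) = 9.1*9.81*0.49/2 = 21.8714 N*m
tau_payload = tau_max - tau_arm = 108 - 21.8714 = 86.1286
m_payload = tau_payload / (g*L) = 86.1286 / (9.81*0.49) = 17.9177

17.9177 kg


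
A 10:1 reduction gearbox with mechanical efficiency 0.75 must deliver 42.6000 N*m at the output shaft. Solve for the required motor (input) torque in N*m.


tau_in = tau_out / (N * eta) = 42.6000 / (10 * 0.75) = 5.6800

5.6800 N*m


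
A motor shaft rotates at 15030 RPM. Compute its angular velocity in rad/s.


omega = 15030 * 2*pi/60 = 1573.9379

1573.9379 rad/s


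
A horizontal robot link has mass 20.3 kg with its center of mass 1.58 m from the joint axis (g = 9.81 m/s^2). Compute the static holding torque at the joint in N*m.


tau = m*g*L = 20.3 * 9.81 * 1.58 = 314.6459

314.6459 N*m


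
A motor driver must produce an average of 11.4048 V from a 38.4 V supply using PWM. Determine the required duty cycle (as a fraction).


D = V_avg/V_supply = 11.4048/38.4 = 0.2970

0.2970


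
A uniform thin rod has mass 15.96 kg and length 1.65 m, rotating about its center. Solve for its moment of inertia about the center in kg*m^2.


I = (1/12)*m*L^2 = (1/12)*15.96*1.65^2 = 3.6209

3.6209 kg*m^2


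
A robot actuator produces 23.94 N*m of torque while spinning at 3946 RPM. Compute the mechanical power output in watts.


omega = 3946 * 2*pi/60 = 413.224154 rad/s
P = tau * omega = 23.94 * 413.224154 = 9892.5862

9892.5862 W


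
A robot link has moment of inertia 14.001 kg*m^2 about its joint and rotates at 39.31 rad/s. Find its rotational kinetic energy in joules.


KE = (1/2)*I*omega^2 = 0.5*14.001*39.31^2 = 10817.7053

10817.7053 J


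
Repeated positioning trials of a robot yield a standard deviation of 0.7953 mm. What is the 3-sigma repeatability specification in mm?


repeatability = 3*sigma = 3*0.7953 = 2.3859

2.3859 mm


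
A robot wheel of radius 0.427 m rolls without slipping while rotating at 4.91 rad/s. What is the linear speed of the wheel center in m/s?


v = omega * r = 4.91 * 0.427 = 2.0966

2.0966 m/s


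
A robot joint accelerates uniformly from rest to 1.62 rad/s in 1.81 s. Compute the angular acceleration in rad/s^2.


alpha = delta_omega / t = 1.62 / 1.81 = 0.8950

0.8950 rad/s^2


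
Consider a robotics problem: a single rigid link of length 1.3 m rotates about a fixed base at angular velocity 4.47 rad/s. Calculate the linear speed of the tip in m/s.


v = L*omega = 1.3 * 4.47 = 5.8110

5.8110 m/s


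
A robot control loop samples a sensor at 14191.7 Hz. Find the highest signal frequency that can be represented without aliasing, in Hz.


f_max = f_s/2 = 14191.7/2 = 7095.8500

7095.8500 Hz


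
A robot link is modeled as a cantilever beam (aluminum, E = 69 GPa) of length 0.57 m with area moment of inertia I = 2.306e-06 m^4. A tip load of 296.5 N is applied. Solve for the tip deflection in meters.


delta = F*L^3/(3*E*I) = 296.5*0.57^3/(3*6.900e+10*2.306e-06)
      = 54.9097245/477342 = 1.1503e-04

1.1503e-04 m


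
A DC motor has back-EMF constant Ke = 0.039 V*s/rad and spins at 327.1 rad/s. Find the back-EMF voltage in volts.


V_emf = Ke * omega = 0.039*327.1 = 12.7569

12.7569 V


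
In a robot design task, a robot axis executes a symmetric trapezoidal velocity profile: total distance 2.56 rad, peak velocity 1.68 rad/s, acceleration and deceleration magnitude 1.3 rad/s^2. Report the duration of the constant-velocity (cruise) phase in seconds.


t_acc = v/a = 1.292308 s, d_acc = v^2/(2a) = 1.085538 rad each
d_cruise = 2.56 - 2*1.085538 = 0.388924 rad
t_cruise = d_cruise/v = 0.388924/1.68 = 0.2315

0.2315 s


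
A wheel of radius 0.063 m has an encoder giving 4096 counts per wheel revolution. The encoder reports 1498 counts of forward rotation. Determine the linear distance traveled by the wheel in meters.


revs = 1498/4096 = 0.365723
d = revs * 2*pi*r = 0.365723 * 2*pi*0.063 = 0.1448

0.1448 m


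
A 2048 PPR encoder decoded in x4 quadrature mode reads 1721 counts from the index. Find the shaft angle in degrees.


angle = counts * 360 / (PPR*4) = 1721 * 360 / 8192 = 75.6299

75.6299 degrees


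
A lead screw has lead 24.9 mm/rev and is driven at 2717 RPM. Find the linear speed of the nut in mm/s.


v = lead * (RPM/60) = 24.9*2717/60 = 1127.5550

1127.5550 mm/s


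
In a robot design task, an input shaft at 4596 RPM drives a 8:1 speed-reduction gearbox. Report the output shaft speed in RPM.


omega_out = omega_in / N = 4596 / 8 = 574.5000

574.5000 RPM


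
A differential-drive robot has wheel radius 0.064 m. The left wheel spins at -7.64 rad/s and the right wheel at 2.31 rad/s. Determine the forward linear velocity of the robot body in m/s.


v = r*(wR + wL)/2 = 0.064*(2.31 + -7.64)/2 = -0.1706

-0.1706 m/s


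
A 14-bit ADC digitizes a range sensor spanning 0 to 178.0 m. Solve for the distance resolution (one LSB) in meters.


res = range / 2^n = 178.0/2^14 = 178.0/16384 = 0.0109

0.0109 m


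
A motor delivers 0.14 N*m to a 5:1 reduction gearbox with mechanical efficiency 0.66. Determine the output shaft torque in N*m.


tau_out = tau_in * N * eta = 0.14 * 5 * 0.66 = 0.4620

0.4620 N*m


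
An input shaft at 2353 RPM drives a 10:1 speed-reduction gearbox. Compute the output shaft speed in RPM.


omega_out = omega_in / N = 2353 / 10 = 235.3000

235.3000 RPM


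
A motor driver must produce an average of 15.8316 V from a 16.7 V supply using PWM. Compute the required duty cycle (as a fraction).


D = V_avg/V_supply = 15.8316/16.7 = 0.9480

0.9480


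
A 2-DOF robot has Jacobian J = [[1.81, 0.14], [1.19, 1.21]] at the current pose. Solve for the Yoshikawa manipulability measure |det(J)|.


det(J) = 1.81*1.21 - (0.14)*(1.19) = 2.0235
|det(J)| = 2.0235

2.0235


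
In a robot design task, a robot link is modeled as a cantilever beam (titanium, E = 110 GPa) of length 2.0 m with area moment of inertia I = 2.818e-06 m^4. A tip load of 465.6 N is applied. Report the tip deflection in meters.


delta = F*L^3/(3*E*I) = 465.6*2.0^3/(3*1.100e+11*2.818e-06)
      = 3724.8/929940 = 0.0040

0.0040 m


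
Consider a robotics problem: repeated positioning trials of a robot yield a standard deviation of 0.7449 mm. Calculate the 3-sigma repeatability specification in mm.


repeatability = 3*sigma = 3*0.7449 = 2.2347

2.2347 mm


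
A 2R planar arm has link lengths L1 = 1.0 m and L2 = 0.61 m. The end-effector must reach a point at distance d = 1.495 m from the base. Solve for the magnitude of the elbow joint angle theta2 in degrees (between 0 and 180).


cos(th2) = (d^2 - L1^2 - L2^2)/(2*L1*L2) = (1.495^2 - 1.0^2 - 0.61^2)/(2*1.0*0.61) = 0.70731557
th2 = acos(0.70731557) = 44.9831 deg

44.9831 degrees


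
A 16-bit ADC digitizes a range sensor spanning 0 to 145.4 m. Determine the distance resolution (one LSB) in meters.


res = range / 2^n = 145.4/2^16 = 145.4/65536 = 0.0022

0.0022 m


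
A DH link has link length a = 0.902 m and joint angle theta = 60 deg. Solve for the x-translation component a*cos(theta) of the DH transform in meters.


a*cos(theta) = 0.902*cos(60 deg) = 0.4510

0.4510 m


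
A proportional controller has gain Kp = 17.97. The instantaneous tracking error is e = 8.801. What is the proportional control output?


u_P = Kp * e = 17.97 * 8.801 = 158.1540

158.1540


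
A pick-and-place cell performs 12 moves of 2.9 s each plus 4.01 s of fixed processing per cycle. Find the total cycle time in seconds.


T = 12*2.9 + 4.01 = 38.8100

38.8100 s


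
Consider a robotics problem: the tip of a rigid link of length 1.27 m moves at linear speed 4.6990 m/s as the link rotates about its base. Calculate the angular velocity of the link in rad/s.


omega = v / L = 4.6990 / 1.27 = 3.7000

3.7000 rad/s


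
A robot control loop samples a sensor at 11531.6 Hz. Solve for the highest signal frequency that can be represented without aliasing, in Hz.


f_max = f_s/2 = 11531.6/2 = 5765.8000

5765.8000 Hz


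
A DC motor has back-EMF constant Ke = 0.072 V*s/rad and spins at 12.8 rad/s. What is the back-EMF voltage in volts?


V_emf = Ke * omega = 0.072*12.8 = 0.9216

0.9216 V


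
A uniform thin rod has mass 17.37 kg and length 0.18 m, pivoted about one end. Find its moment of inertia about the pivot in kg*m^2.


I = (1/3)*m*L^2 = (1/3)*17.37*0.18^2 = 0.1876

0.1876 kg*m^2


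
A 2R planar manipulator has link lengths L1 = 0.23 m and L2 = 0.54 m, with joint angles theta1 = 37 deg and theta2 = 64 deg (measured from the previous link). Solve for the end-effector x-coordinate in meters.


x = L1*cos(th1) + L2*cos(th1+th2) = 0.23*cos(37 deg) + 0.54*cos(101 deg) = 0.0806

0.0806 m


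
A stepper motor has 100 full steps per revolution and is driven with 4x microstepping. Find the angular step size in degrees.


step = 360/(100*4) = 360/400 = 0.9000

0.9000 degrees


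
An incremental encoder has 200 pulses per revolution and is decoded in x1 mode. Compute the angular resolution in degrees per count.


resolution = 360 / (PPR * 1) = 360 / 200 = 1.8000

1.8000 degrees


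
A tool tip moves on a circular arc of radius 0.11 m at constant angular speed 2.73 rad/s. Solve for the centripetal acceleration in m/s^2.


a_c = omega^2 * r = 2.73^2 * 0.11 = 0.8198

0.8198 m/s^2


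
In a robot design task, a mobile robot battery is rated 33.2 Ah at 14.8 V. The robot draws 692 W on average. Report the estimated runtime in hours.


E = 33.2*14.8 = 491.3600 Wh
t = E/P = 491.3600/692 = 0.7101

0.7101 hours


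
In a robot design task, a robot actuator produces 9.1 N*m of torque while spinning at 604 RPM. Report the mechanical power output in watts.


omega = 604 * 2*pi/60 = 63.250732 rad/s
P = tau * omega = 9.1 * 63.250732 = 575.5817

575.5817 W


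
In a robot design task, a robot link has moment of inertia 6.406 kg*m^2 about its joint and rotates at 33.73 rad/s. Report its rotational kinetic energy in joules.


KE = (1/2)*I*omega^2 = 0.5*6.406*33.73^2 = 3644.0944

3644.0944 J


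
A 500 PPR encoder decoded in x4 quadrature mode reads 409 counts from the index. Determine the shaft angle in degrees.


angle = counts * 360 / (PPR*4) = 409 * 360 / 2000 = 73.6200

73.6200 degrees


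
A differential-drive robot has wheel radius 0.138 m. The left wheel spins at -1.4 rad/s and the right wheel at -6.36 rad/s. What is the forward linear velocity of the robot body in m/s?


v = r*(wR + wL)/2 = 0.138*(-6.36 + -1.4)/2 = -0.5354

-0.5354 m/s


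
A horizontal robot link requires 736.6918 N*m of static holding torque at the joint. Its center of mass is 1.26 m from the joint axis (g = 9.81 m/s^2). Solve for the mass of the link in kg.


m = tau / (g*L) = 736.6918 / (9.81 * 1.26) = 59.6000

59.6000 kg


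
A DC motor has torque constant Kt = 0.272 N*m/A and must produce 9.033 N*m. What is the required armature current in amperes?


I = tau / Kt = 9.033/0.272 = 33.2096

33.2096 A


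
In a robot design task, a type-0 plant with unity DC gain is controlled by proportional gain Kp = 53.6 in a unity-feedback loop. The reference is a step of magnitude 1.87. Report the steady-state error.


e_ss = R/(1 + Kp) = 1.87/(1 + 53.6) = 1.87/54.6000 = 0.0342

0.0342


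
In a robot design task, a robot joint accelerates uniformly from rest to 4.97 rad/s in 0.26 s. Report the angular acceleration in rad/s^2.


alpha = delta_omega / t = 4.97 / 0.26 = 19.1154

19.1154 rad/s^2


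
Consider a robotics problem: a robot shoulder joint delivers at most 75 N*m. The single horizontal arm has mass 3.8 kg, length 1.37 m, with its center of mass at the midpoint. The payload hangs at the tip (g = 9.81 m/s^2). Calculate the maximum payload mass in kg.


tau_arm = m_arm*g*(L/2) = 3.8*9.81*1.37/2 = 25.5354 N*m
tau_payload = tau_max - tau_arm = 75 - 25.5354 = 49.4646
m_payload = tau_payload / (g*L) = 49.4646 / (9.81*1.37) = 3.6805

3.6805 kg


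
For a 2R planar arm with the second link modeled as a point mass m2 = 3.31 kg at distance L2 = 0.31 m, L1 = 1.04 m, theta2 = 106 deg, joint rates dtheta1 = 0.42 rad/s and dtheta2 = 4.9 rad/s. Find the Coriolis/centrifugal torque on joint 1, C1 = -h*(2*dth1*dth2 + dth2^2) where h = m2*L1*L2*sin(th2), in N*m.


h = m2*L1*L2*sin(th2) = 3.31*1.04*0.31*sin(106 deg) = 1.025805
C1 = -h*(2*0.42*4.9 + 4.9^2) = -1.025805*28.1260 = -28.8518

-28.8518 N*m


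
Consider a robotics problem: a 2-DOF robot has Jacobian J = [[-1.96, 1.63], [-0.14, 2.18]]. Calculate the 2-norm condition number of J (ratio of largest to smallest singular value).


JJ^T eigenvalues: trace(JJ^T) = 11.2705, det(JJ^T) = det(J)^2 = 16.35878916
s_max^2 = (11.2705 + sqrt(61.58901361))/2 = 9.55918341
s_min^2 = (11.2705 - sqrt(61.58901361))/2 = 1.71131659
kappa = s_max/s_min = sqrt(9.55918341/1.71131659) = 2.3634

2.3634


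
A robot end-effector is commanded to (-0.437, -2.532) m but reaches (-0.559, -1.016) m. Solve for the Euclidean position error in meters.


dx = -0.559 - (-0.437) = -0.1220, dy = -1.016 - (-2.532) = 1.5160
err = sqrt(0.014884 + 2.298256) = 1.5209

1.5209 m
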